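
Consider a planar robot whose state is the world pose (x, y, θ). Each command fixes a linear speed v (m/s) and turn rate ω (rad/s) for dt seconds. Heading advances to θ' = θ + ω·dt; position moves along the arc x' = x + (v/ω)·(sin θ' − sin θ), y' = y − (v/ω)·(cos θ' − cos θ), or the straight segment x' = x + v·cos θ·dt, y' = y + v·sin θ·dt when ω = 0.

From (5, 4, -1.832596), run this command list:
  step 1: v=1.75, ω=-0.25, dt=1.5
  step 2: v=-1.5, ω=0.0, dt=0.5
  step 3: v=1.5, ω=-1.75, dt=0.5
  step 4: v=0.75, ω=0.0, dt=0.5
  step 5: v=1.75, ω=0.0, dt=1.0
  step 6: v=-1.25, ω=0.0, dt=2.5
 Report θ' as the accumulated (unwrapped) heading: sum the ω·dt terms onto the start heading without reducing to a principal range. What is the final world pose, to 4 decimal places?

(4.6722, 1.9653, -3.0826)

step 1: θ'=-2.2076 (R=-7.0000) → pose (3.8665, 1.6494, -2.2076)
step 2: θ'=-2.2076 (straight) → pose (4.3125, 2.2524, -2.2076)
step 3: θ'=-3.0826 (R=-0.8571) → pose (3.6739, 1.9064, -3.0826)
step 4: θ'=-3.0826 (straight) → pose (3.2996, 1.8843, -3.0826)
step 5: θ'=-3.0826 (straight) → pose (1.5526, 1.7811, -3.0826)
step 6: θ'=-3.0826 (straight) → pose (4.6722, 1.9653, -3.0826)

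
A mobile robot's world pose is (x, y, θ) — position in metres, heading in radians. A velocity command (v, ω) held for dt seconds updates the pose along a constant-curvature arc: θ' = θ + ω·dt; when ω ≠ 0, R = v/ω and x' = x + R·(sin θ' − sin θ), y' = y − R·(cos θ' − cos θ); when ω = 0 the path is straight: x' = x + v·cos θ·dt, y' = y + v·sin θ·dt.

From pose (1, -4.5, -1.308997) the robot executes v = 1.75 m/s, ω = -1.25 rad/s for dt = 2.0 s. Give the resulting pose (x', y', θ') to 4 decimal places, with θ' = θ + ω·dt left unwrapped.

θ' = -1.3090 + -1.25·2.0 = -3.8090
R = v/ω = 1.75/-1.25 = -1.4000
x' = 1 + -1.4000·(sin -3.8090 − sin -1.3090) = -1.2188
y' = -4.5 − -1.4000·(cos -3.8090 − cos -1.3090) = -5.9619

(-1.2188, -5.9619, -3.8090)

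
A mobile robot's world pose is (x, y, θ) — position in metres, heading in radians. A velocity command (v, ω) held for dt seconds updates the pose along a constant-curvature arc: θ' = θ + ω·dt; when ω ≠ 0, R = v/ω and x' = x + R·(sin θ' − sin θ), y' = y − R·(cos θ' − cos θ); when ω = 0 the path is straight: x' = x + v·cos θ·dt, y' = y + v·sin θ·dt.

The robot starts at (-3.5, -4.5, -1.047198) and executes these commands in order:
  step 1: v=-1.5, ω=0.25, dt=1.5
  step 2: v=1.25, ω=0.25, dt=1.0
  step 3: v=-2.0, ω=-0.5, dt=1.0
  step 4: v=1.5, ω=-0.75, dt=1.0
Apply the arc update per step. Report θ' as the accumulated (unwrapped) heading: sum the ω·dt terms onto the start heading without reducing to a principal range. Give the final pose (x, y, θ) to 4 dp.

(-5.0480, -3.6321, -1.6722)

step 1: θ'=-0.6722 (R=-6.0000) → pose (-4.9599, -2.8053, -0.6722)
step 2: θ'=-0.4222 (R=5.0000) → pose (-3.8952, -3.4539, -0.4222)
step 3: θ'=-0.9222 (R=4.0000) → pose (-5.4439, -2.2215, -0.9222)
step 4: θ'=-1.6722 (R=-2.0000) → pose (-5.0480, -3.6321, -1.6722)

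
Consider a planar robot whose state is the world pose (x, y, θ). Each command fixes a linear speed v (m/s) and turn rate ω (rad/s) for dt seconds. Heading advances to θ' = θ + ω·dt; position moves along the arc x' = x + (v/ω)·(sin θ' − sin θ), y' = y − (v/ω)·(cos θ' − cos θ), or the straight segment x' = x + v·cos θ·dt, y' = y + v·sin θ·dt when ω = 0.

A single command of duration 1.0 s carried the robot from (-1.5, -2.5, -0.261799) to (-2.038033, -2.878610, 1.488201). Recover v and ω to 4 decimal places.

v = -0.7500, ω = 1.7500

Δθ = 1.488201 − -0.261799 = 1.750000
ω = Δθ/dt = 1.750000/1.0 = 1.7500
R = Δx/(sin θ' − sin θ) = -0.4286
v = R·ω = -0.4286·1.7500 = -0.7500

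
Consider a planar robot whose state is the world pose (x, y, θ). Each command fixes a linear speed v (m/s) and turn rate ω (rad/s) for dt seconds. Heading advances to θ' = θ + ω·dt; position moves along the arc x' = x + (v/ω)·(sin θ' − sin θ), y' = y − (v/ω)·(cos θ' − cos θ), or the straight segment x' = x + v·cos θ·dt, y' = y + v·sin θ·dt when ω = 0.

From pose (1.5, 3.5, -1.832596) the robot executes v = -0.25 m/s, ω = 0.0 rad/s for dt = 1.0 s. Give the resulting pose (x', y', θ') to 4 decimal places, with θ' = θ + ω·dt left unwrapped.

θ' = -1.8326 + 0.0·1.0 = -1.8326
ω = 0 → straight: x' = 1.5 + -0.25·cos(-1.8326)·1.0 = 1.5647
y' = 3.5 + -0.25·sin(-1.8326)·1.0 = 3.7415

(1.5647, 3.7415, -1.8326)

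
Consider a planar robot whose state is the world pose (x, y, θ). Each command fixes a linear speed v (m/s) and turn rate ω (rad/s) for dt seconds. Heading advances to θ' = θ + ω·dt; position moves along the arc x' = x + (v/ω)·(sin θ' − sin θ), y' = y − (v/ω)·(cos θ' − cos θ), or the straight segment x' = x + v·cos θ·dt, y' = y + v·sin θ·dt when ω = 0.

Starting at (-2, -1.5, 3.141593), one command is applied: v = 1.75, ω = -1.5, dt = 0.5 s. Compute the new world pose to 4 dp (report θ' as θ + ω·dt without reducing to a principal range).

θ' = 3.1416 + -1.5·0.5 = 2.3916
R = v/ω = 1.75/-1.5 = -1.1667
x' = -2 + -1.1667·(sin 2.3916 − sin 3.1416) = -2.7952
y' = -1.5 − -1.1667·(cos 2.3916 − cos 3.1416) = -1.1870

(-2.7952, -1.1870, 2.3916)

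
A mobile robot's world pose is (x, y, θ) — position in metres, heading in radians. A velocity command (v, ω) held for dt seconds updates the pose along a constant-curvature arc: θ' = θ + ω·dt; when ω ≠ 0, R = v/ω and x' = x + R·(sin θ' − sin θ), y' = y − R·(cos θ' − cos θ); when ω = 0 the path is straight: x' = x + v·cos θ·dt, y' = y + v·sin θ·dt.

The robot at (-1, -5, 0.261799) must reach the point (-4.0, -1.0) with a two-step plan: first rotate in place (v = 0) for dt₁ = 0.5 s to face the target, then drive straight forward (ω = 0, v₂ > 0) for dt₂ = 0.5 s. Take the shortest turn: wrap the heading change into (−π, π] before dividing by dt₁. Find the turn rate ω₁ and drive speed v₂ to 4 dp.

heading to target = atan2(-1−-5, -4−-1) = 2.2143
Δθ = wrap(2.2143 − 0.2618) = 1.9525; ω₁ = Δθ/dt₁ = 3.9050
distance = √((-4−-1)² + (-1−-5)²) = 5.0000; v₂ = distance/dt₂ = 10.0000

ω₁ = 3.9050, v₂ = 10.0000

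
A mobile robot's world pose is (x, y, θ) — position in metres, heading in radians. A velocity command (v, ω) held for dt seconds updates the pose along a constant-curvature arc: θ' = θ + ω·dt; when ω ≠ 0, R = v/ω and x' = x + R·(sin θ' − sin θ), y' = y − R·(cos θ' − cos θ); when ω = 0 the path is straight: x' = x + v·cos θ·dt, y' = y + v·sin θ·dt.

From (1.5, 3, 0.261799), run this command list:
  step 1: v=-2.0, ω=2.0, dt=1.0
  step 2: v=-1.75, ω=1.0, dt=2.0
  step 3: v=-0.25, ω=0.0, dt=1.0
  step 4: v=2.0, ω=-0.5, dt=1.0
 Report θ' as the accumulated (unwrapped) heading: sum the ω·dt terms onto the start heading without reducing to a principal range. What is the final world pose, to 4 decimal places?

step 1: θ'=2.2618 (R=-1.0000) → pose (0.9882, 1.3968, 2.2618)
step 2: θ'=4.2618 (R=-1.7500) → pose (3.9121, 1.7499, 4.2618)
step 3: θ'=4.2618 (straight) → pose (4.0210, 1.9750, 4.2618)
step 4: θ'=3.7618 (R=-4.0000) → pose (2.7450, 0.4619, 3.7618)

(2.7450, 0.4619, 3.7618)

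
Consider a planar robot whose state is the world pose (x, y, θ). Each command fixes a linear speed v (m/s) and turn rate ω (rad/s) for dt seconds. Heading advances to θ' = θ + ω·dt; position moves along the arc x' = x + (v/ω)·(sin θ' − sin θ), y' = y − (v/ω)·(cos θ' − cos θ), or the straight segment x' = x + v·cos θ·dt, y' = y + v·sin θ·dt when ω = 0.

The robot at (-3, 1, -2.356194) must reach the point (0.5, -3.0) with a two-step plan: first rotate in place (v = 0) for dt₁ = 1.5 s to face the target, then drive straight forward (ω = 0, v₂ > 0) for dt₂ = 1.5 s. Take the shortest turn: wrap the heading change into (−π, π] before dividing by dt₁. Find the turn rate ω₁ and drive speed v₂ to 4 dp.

heading to target = atan2(-3−1, 0.5−-3) = -0.8520
Δθ = wrap(-0.8520 − -2.3562) = 1.5042; ω₁ = Δθ/dt₁ = 1.0028
distance = √((0.5−-3)² + (-3−1)²) = 5.3151; v₂ = distance/dt₂ = 3.5434

ω₁ = 1.0028, v₂ = 3.5434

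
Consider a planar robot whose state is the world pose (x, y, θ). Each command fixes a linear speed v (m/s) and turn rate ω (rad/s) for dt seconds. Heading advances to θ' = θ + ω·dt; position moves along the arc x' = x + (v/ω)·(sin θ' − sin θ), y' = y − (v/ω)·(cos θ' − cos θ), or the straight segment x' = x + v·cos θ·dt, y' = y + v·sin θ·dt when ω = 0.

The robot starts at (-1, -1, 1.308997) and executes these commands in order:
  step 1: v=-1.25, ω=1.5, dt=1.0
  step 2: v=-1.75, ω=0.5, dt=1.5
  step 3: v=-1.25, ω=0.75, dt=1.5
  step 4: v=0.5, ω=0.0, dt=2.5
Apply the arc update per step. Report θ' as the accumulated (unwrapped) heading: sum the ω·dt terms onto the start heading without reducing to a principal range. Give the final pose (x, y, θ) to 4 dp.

(3.0493, -1.6679, 4.6840)

step 1: θ'=2.8090 (R=-0.8333) → pose (-0.4671, -2.0033, 2.8090)
step 2: θ'=3.5590 (R=-3.5000) → pose (2.0945, -1.8947, 3.5590)
step 3: θ'=4.6840 (R=-1.6667) → pose (3.0848, -0.4184, 4.6840)
step 4: θ'=4.6840 (straight) → pose (3.0493, -1.6679, 4.6840)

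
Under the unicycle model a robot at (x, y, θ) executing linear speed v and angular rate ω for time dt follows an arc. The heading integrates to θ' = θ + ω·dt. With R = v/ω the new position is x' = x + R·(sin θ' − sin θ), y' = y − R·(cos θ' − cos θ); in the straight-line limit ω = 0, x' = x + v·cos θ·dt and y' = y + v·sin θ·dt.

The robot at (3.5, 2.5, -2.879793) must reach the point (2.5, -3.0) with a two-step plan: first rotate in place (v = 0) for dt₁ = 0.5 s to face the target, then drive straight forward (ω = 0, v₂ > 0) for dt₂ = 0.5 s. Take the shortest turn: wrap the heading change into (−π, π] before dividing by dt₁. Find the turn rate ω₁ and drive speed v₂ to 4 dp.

ω₁ = 2.2583, v₂ = 11.1803

heading to target = atan2(-3−2.5, 2.5−3.5) = -1.7506
Δθ = wrap(-1.7506 − -2.8798) = 1.1291; ω₁ = Δθ/dt₁ = 2.2583
distance = √((2.5−3.5)² + (-3−2.5)²) = 5.5902; v₂ = distance/dt₂ = 11.1803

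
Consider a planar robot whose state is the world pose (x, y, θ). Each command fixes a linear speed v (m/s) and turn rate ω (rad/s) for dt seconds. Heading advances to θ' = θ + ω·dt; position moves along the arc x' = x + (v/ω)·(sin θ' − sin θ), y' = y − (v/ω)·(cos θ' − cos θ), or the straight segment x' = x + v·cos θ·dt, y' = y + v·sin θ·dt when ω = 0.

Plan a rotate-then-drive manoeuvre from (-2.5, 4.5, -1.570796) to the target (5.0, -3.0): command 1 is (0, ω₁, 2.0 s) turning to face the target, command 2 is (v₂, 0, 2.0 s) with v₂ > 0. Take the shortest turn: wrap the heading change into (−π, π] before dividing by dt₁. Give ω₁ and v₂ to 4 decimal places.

ω₁ = 0.3927, v₂ = 5.3033

heading to target = atan2(-3−4.5, 5−-2.5) = -0.7854
Δθ = wrap(-0.7854 − -1.5708) = 0.7854; ω₁ = Δθ/dt₁ = 0.3927
distance = √((5−-2.5)² + (-3−4.5)²) = 10.6066; v₂ = distance/dt₂ = 5.3033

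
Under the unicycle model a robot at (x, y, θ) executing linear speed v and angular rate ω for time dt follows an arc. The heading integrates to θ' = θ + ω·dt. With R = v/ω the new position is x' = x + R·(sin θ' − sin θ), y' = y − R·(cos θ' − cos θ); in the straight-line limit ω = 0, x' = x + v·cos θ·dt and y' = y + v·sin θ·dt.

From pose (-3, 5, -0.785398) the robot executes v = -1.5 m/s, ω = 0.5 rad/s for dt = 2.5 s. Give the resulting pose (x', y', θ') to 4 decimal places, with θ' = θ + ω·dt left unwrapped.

(-6.4655, 5.5607, 0.4646)

θ' = -0.7854 + 0.5·2.5 = 0.4646
R = v/ω = -1.5/0.5 = -3.0000
x' = -3 + -3.0000·(sin 0.4646 − sin -0.7854) = -6.4655
y' = 5 − -3.0000·(cos 0.4646 − cos -0.7854) = 5.5607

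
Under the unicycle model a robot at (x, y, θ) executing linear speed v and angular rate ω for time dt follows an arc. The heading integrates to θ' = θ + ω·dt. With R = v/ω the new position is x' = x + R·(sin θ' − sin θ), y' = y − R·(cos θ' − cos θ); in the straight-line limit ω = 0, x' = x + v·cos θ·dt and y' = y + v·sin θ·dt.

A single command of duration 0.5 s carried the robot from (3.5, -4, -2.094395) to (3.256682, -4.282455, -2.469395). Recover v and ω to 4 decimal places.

Δθ = -2.469395 − -2.094395 = -0.375000
ω = Δθ/dt = -0.375000/0.5 = -0.7500
R = −Δy/(cos θ' − cos θ) = -1.0000
v = R·ω = -1.0000·-0.7500 = 0.7500

v = 0.7500, ω = -0.7500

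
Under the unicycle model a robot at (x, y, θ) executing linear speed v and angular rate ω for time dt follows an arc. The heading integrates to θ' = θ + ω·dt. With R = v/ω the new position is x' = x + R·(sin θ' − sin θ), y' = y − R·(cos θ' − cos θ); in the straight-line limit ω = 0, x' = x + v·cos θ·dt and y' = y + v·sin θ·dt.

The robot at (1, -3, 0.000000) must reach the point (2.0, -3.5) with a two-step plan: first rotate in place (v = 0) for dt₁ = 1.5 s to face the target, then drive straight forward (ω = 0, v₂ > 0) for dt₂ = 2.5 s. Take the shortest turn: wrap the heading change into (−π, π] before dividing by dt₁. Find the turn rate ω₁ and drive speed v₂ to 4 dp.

heading to target = atan2(-3.5−-3, 2−1) = -0.4636
Δθ = wrap(-0.4636 − 0.0000) = -0.4636; ω₁ = Δθ/dt₁ = -0.3091
distance = √((2−1)² + (-3.5−-3)²) = 1.1180; v₂ = distance/dt₂ = 0.4472

ω₁ = -0.3091, v₂ = 0.4472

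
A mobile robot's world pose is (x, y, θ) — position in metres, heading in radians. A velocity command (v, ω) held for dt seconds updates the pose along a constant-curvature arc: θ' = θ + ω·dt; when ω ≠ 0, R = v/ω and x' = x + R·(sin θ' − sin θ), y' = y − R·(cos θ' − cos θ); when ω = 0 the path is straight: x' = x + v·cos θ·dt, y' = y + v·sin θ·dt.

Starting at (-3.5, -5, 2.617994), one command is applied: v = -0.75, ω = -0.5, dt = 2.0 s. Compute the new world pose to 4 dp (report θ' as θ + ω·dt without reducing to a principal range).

(-2.7517, -6.2283, 1.6180)

θ' = 2.6180 + -0.5·2.0 = 1.6180
R = v/ω = -0.75/-0.5 = 1.5000
x' = -3.5 + 1.5000·(sin 1.6180 − sin 2.6180) = -2.7517
y' = -5 − 1.5000·(cos 1.6180 − cos 2.6180) = -6.2283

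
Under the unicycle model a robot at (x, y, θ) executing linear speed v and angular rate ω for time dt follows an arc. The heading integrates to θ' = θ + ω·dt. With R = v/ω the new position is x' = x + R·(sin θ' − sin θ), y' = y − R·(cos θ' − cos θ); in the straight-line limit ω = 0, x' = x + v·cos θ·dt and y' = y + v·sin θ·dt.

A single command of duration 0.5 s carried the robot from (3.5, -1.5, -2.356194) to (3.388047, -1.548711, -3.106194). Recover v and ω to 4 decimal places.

v = 0.2500, ω = -1.5000

Δθ = -3.106194 − -2.356194 = -0.750000
ω = Δθ/dt = -0.750000/0.5 = -1.5000
R = Δx/(sin θ' − sin θ) = -0.1667
v = R·ω = -0.1667·-1.5000 = 0.2500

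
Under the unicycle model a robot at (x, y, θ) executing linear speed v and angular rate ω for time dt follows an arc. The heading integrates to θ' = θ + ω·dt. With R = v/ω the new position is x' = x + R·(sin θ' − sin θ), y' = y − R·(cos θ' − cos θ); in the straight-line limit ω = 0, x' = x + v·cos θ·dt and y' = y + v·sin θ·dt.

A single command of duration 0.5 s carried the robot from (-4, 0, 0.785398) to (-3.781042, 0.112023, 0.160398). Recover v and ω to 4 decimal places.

v = 0.5000, ω = -1.2500

Δθ = 0.160398 − 0.785398 = -0.625000
ω = Δθ/dt = -0.625000/0.5 = -1.2500
R = Δx/(sin θ' − sin θ) = -0.4000
v = R·ω = -0.4000·-1.2500 = 0.5000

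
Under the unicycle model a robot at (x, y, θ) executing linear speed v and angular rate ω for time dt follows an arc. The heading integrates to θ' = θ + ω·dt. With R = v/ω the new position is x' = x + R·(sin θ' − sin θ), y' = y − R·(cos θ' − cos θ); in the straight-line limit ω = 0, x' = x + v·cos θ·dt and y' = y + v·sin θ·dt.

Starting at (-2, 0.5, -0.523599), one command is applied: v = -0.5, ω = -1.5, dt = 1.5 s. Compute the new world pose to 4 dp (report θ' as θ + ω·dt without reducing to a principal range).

θ' = -0.5236 + -1.5·1.5 = -2.7736
R = v/ω = -0.5/-1.5 = 0.3333
x' = -2 + 0.3333·(sin -2.7736 − sin -0.5236) = -1.9532
y' = 0.5 − 0.3333·(cos -2.7736 − cos -0.5236) = 1.0997

(-1.9532, 1.0997, -2.7736)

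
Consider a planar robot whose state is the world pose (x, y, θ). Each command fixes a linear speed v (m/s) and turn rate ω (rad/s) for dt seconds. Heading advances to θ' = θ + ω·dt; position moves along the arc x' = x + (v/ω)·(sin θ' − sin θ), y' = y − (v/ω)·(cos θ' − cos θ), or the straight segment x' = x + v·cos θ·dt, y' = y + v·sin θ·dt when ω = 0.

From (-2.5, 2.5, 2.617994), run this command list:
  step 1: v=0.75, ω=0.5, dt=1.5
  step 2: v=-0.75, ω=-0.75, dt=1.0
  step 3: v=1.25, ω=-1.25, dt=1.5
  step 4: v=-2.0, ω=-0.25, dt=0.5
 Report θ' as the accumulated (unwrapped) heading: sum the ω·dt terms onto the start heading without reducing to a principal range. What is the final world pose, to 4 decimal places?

(-3.8155, 3.5279, 0.6180)

step 1: θ'=3.3680 (R=1.5000) → pose (-3.5867, 2.6627, 3.3680)
step 2: θ'=2.6180 (R=1.0000) → pose (-2.8622, 2.5542, 2.6180)
step 3: θ'=0.7430 (R=-1.0000) → pose (-3.0387, 4.1567, 0.7430)
step 4: θ'=0.6180 (R=8.0000) → pose (-3.8155, 3.5279, 0.6180)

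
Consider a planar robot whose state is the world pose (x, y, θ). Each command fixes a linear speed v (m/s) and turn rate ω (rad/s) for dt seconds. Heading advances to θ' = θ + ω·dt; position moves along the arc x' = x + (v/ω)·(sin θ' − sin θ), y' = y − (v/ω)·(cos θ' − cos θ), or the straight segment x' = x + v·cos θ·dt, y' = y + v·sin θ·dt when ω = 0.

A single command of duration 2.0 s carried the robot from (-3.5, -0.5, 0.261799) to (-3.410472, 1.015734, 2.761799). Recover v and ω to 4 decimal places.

Δθ = 2.761799 − 0.261799 = 2.500000
ω = Δθ/dt = 2.500000/2.0 = 1.2500
R = −Δy/(cos θ' − cos θ) = 0.8000
v = R·ω = 0.8000·1.2500 = 1.0000

v = 1.0000, ω = 1.2500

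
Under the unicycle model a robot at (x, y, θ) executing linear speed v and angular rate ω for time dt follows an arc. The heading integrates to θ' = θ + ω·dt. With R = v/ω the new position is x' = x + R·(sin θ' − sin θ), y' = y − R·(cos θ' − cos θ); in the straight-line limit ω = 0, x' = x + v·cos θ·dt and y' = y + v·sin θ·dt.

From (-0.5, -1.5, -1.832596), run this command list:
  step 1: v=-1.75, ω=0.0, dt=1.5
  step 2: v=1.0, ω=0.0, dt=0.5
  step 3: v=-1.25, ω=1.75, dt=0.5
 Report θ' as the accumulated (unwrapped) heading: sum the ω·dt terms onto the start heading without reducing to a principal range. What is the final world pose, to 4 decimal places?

step 1: θ'=-1.8326 (straight) → pose (0.1794, 1.0356, -1.8326)
step 2: θ'=-1.8326 (straight) → pose (0.0500, 0.5526, -1.8326)
step 3: θ'=-0.9576 (R=-0.7143) → pose (-0.0558, 1.1485, -0.9576)

(-0.0558, 1.1485, -0.9576)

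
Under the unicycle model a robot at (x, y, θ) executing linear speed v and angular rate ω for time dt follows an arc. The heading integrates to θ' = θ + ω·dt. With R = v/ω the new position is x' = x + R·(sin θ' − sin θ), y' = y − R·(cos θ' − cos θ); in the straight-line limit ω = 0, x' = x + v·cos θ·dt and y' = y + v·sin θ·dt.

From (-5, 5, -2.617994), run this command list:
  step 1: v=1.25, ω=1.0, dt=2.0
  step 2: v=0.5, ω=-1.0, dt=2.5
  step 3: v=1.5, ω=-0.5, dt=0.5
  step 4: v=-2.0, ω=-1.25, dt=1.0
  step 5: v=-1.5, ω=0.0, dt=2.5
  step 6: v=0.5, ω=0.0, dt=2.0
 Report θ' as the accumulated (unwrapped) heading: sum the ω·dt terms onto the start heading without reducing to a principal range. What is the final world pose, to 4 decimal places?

(-4.6284, -2.0791, -4.6180)

step 1: θ'=-0.6180 (R=1.2500) → pose (-5.0993, 2.8987, -0.6180)
step 2: θ'=-3.1180 (R=-0.5000) → pose (-5.3772, 1.9913, -3.1180)
step 3: θ'=-3.3680 (R=-3.0000) → pose (-6.1214, 2.0670, -3.3680)
step 4: θ'=-4.6180 (R=1.6000) → pose (-4.8876, 0.6586, -4.6180)
step 5: θ'=-4.6180 (straight) → pose (-4.5342, -3.0747, -4.6180)
step 6: θ'=-4.6180 (straight) → pose (-4.6284, -2.0791, -4.6180)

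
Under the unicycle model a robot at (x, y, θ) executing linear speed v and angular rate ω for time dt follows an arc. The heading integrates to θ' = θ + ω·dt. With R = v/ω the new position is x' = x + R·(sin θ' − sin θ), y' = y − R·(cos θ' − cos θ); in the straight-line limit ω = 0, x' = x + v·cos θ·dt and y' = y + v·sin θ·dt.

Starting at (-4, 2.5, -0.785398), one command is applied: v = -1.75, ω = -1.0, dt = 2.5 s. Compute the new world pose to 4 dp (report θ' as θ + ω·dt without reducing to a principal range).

(-2.5118, 5.4694, -3.2854)

θ' = -0.7854 + -1.0·2.5 = -3.2854
R = v/ω = -1.75/-1.0 = 1.7500
x' = -4 + 1.7500·(sin -3.2854 − sin -0.7854) = -2.5118
y' = 2.5 − 1.7500·(cos -3.2854 − cos -0.7854) = 5.4694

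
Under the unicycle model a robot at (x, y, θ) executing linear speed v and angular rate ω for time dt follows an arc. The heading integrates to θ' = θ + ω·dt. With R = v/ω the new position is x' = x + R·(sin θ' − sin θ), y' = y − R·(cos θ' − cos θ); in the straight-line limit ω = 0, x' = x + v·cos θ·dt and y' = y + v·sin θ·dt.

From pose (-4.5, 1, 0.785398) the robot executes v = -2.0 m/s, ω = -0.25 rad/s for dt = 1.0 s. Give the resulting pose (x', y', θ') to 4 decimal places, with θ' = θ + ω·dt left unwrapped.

θ' = 0.7854 + -0.25·1.0 = 0.5354
R = v/ω = -2.0/-0.25 = 8.0000
x' = -4.5 + 8.0000·(sin 0.5354 − sin 0.7854) = -6.0754
y' = 1 − 8.0000·(cos 0.5354 − cos 0.7854) = -0.2237

(-6.0754, -0.2237, 0.5354)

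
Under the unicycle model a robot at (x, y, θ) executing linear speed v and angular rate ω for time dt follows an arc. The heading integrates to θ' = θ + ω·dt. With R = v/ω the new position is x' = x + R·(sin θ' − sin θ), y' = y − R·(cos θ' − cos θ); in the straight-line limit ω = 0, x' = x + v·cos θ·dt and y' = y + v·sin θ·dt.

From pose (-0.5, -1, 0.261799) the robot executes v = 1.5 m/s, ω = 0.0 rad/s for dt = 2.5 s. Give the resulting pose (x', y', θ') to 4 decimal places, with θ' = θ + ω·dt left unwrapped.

θ' = 0.2618 + 0.0·2.5 = 0.2618
ω = 0 → straight: x' = -0.5 + 1.5·cos(0.2618)·2.5 = 3.1222
y' = -1 + 1.5·sin(0.2618)·2.5 = -0.0294

(3.1222, -0.0294, 0.2618)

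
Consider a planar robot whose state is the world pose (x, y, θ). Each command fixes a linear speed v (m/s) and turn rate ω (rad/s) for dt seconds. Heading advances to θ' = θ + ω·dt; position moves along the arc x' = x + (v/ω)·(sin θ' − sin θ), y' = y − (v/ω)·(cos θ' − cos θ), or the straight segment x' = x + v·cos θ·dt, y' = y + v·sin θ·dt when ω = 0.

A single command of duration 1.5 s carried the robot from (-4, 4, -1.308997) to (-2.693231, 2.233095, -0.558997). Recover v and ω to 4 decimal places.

Δθ = -0.558997 − -1.308997 = 0.750000
ω = Δθ/dt = 0.750000/1.5 = 0.5000
R = −Δy/(cos θ' − cos θ) = 3.0000
v = R·ω = 3.0000·0.5000 = 1.5000

v = 1.5000, ω = 0.5000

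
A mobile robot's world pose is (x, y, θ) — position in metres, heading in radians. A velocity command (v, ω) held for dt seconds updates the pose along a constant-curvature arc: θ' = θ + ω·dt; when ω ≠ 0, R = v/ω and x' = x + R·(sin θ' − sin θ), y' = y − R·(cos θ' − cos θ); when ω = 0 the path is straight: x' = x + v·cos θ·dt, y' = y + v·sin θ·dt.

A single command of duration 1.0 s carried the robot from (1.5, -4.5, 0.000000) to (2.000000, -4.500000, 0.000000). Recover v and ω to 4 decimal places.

v = 0.5000, ω = 0.0000

Δθ = 0.000000 − 0.000000 = 0.000000
ω = Δθ/dt = 0.000000/1.0 = 0.0000
ω = 0 → v = (Δx·cos θ + Δy·sin θ)/dt = 0.5000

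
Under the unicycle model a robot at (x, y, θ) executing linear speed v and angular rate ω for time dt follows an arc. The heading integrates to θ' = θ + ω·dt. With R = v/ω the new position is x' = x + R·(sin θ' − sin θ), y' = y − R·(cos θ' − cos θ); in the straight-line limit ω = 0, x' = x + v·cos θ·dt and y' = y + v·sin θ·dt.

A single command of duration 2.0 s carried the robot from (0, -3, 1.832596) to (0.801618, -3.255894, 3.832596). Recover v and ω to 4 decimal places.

Δθ = 3.832596 − 1.832596 = 2.000000
ω = Δθ/dt = 2.000000/2.0 = 1.0000
R = Δx/(sin θ' − sin θ) = -0.5000
v = R·ω = -0.5000·1.0000 = -0.5000

v = -0.5000, ω = 1.0000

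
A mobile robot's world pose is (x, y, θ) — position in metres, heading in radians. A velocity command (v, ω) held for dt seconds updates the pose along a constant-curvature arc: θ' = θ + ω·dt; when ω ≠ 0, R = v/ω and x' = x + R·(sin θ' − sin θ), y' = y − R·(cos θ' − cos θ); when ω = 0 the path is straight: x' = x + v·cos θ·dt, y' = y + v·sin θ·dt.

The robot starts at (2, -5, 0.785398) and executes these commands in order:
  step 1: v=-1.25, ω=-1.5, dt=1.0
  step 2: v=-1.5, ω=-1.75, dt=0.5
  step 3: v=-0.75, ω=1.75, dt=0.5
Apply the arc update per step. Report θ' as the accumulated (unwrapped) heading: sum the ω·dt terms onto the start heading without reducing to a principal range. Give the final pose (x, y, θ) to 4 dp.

step 1: θ'=-0.7146 (R=0.8333) → pose (0.8646, -5.0402, -0.7146)
step 2: θ'=-1.5896 (R=0.8571) → pose (0.5694, -4.3766, -1.5896)
step 3: θ'=-0.7146 (R=-0.4286) → pose (0.4217, -4.0449, -0.7146)

(0.4217, -4.0449, -0.7146)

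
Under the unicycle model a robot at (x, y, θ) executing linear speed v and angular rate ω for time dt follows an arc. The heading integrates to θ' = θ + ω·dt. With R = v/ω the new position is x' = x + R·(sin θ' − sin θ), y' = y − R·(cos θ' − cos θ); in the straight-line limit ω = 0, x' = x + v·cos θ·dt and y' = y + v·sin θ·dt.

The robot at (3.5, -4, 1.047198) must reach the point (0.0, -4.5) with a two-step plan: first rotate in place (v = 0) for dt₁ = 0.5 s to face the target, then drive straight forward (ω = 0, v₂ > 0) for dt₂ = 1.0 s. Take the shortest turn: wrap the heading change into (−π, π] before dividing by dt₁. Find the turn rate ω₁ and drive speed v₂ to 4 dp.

ω₁ = 4.4726, v₂ = 3.5355

heading to target = atan2(-4.5−-4, 0−3.5) = -2.9997
Δθ = wrap(-2.9997 − 1.0472) = 2.2363; ω₁ = Δθ/dt₁ = 4.4726
distance = √((0−3.5)² + (-4.5−-4)²) = 3.5355; v₂ = distance/dt₂ = 3.5355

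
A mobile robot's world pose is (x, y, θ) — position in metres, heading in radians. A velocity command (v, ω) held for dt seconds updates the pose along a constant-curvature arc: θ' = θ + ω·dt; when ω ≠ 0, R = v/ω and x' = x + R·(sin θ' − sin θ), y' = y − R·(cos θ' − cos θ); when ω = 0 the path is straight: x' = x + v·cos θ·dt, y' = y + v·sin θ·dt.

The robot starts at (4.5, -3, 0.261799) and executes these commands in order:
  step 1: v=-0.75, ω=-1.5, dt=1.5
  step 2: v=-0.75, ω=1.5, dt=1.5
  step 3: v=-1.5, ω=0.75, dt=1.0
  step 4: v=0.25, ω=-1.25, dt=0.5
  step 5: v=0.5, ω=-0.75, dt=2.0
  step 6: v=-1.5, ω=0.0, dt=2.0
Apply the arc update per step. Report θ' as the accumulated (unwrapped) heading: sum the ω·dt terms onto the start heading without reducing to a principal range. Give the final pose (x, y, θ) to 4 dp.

(1.7674, -0.0522, -1.1132)

step 1: θ'=-1.9882 (R=0.5000) → pose (3.9135, -2.3143, -1.9882)
step 2: θ'=0.2618 (R=-0.5000) → pose (3.3270, -1.6287, 0.2618)
step 3: θ'=1.0118 (R=-2.0000) → pose (2.1491, -2.4999, 1.0118)
step 4: θ'=0.3868 (R=-0.2000) → pose (2.2432, -2.4207, 0.3868)
step 5: θ'=-1.1132 (R=-0.6667) → pose (3.0928, -2.7436, -1.1132)
step 6: θ'=-1.1132 (straight) → pose (1.7674, -0.0522, -1.1132)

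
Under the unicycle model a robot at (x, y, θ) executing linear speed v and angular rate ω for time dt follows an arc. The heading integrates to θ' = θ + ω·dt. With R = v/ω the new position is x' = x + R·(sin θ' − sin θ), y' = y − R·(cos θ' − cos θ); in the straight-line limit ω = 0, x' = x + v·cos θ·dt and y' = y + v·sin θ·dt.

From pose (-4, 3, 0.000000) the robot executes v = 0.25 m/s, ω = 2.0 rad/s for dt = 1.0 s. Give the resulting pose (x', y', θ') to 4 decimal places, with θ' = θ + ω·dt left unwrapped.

(-3.8863, 3.1770, 2.0000)

θ' = 0.0000 + 2.0·1.0 = 2.0000
R = v/ω = 0.25/2.0 = 0.1250
x' = -4 + 0.1250·(sin 2.0000 − sin 0.0000) = -3.8863
y' = 3 − 0.1250·(cos 2.0000 − cos 0.0000) = 3.1770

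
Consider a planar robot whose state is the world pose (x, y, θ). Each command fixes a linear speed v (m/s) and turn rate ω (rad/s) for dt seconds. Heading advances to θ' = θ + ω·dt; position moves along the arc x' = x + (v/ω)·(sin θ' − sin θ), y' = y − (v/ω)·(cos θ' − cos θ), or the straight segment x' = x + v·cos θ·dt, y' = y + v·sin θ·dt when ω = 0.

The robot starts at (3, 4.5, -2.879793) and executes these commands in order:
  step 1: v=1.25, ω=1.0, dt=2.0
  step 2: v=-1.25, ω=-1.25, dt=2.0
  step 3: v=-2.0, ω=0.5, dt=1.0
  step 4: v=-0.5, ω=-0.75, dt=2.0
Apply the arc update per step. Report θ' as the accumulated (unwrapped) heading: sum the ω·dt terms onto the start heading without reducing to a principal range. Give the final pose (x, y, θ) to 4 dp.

(6.1486, 3.7021, -4.3798)

step 1: θ'=-0.8798 (R=1.2500) → pose (2.3603, 2.4960, -0.8798)
step 2: θ'=-3.3798 (R=1.0000) → pose (3.3668, 4.1050, -3.3798)
step 3: θ'=-2.8798 (R=-4.0000) → pose (5.3459, 4.1284, -2.8798)
step 4: θ'=-4.3798 (R=0.6667) → pose (6.1486, 3.7021, -4.3798)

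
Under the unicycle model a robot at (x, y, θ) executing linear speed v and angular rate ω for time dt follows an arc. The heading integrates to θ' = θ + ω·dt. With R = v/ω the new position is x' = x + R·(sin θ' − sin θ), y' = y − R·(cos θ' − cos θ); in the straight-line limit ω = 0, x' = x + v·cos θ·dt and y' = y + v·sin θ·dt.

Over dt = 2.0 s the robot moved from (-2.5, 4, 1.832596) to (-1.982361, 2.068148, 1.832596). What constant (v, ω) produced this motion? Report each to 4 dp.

Δθ = 1.832596 − 1.832596 = 0.000000
ω = Δθ/dt = 0.000000/2.0 = 0.0000
ω = 0 → v = (Δx·cos θ + Δy·sin θ)/dt = -1.0000

v = -1.0000, ω = 0.0000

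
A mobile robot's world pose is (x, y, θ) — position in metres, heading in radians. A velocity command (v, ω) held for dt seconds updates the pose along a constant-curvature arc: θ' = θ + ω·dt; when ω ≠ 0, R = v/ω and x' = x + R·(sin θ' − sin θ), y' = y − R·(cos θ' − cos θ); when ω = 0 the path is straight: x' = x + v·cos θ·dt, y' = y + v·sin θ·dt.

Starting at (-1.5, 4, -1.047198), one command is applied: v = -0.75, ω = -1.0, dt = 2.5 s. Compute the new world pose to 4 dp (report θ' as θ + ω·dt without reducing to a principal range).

(-0.5545, 5.0641, -3.5472)

θ' = -1.0472 + -1.0·2.5 = -3.5472
R = v/ω = -0.75/-1.0 = 0.7500
x' = -1.5 + 0.7500·(sin -3.5472 − sin -1.0472) = -0.5545
y' = 4 − 0.7500·(cos -3.5472 − cos -1.0472) = 5.0641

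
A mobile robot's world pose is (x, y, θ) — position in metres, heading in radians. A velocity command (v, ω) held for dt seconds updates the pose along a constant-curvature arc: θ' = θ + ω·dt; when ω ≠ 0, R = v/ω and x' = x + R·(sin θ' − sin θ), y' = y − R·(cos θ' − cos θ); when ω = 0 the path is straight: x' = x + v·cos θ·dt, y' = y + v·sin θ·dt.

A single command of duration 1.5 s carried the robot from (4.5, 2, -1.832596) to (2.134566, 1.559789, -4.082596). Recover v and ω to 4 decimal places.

Δθ = -4.082596 − -1.832596 = -2.250000
ω = Δθ/dt = -2.250000/1.5 = -1.5000
R = Δx/(sin θ' − sin θ) = -1.3333
v = R·ω = -1.3333·-1.5000 = 2.0000

v = 2.0000, ω = -1.5000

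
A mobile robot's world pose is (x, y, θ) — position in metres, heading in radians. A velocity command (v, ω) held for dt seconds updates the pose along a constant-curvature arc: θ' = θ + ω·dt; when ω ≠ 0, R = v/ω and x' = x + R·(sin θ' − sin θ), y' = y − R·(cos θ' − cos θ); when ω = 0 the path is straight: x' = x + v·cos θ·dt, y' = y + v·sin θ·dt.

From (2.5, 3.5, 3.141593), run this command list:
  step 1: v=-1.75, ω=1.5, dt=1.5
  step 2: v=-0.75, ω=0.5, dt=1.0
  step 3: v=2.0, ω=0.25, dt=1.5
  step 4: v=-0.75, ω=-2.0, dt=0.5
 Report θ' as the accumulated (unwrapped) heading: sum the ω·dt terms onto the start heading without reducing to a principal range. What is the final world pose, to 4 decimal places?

(5.4210, 5.4168, 5.2666)

step 1: θ'=5.3916 (R=-1.1667) → pose (3.4078, 5.3995, 5.3916)
step 2: θ'=5.8916 (R=-1.5000) → pose (2.8131, 5.8437, 5.8916)
step 3: θ'=6.2666 (R=8.0000) → pose (5.7337, 5.2393, 6.2666)
step 4: θ'=5.2666 (R=0.3750) → pose (5.4210, 5.4168, 5.2666)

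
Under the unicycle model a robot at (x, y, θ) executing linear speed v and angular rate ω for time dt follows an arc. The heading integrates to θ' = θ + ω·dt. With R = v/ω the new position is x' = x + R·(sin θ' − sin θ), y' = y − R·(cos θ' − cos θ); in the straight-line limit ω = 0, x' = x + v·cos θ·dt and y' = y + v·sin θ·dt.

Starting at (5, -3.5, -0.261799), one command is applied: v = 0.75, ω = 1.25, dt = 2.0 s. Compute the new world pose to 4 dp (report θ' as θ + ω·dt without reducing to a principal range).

θ' = -0.2618 + 1.25·2.0 = 2.2382
R = v/ω = 0.75/1.25 = 0.6000
x' = 5 + 0.6000·(sin 2.2382 − sin -0.2618) = 5.6265
y' = -3.5 − 0.6000·(cos 2.2382 − cos -0.2618) = -2.5491

(5.6265, -2.5491, 2.2382)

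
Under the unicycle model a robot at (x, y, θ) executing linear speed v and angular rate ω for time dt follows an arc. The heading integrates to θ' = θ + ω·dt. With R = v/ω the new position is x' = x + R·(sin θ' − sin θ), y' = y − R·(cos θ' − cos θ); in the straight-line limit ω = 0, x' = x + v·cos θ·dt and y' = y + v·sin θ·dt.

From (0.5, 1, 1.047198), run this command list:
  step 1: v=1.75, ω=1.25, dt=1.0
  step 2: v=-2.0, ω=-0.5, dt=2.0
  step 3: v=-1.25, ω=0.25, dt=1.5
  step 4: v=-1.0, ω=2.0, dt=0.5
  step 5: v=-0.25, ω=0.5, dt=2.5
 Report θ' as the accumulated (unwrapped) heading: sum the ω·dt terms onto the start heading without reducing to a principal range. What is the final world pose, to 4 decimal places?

step 1: θ'=2.2972 (R=1.4000) → pose (0.3342, 2.6299, 2.2972)
step 2: θ'=1.2972 (R=4.0000) → pose (1.1951, -1.1077, 1.2972)
step 3: θ'=1.6722 (R=-5.0000) → pose (1.0348, -2.9648, 1.6722)
step 4: θ'=2.6722 (R=-0.5000) → pose (1.3061, -3.3601, 2.6722)
step 5: θ'=3.9222 (R=-0.5000) → pose (1.8841, -3.2694, 3.9222)

(1.8841, -3.2694, 3.9222)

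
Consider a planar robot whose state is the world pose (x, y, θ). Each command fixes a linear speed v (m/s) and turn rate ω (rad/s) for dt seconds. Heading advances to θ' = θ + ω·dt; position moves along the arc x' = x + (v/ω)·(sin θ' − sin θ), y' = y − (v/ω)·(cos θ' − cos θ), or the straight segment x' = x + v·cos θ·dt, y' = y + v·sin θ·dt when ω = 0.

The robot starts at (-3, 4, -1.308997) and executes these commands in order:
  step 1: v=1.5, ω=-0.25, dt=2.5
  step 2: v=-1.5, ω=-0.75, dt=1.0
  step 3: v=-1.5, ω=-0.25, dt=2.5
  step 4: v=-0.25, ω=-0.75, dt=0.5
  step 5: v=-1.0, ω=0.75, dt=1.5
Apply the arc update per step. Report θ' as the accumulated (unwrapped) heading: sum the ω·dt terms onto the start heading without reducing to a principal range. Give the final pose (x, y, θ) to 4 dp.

step 1: θ'=-1.9340 (R=-6.0000) → pose (-3.1870, 0.3155, -1.9340)
step 2: θ'=-2.6840 (R=2.0000) → pose (-2.2010, 1.3992, -2.6840)
step 3: θ'=-3.3090 (R=6.0000) → pose (1.4495, 1.9326, -3.3090)
step 4: θ'=-3.6840 (R=0.3333) → pose (1.5660, 1.8894, -3.6840)
step 5: θ'=-2.5590 (R=-1.3333) → pose (2.9878, 1.9180, -2.5590)

(2.9878, 1.9180, -2.5590)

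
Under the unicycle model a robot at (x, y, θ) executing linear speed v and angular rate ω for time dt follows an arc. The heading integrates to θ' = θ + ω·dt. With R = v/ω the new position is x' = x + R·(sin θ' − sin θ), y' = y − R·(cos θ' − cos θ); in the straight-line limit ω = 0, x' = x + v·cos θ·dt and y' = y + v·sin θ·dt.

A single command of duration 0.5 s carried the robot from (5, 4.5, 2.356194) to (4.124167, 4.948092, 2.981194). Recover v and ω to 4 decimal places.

v = 2.0000, ω = 1.2500

Δθ = 2.981194 − 2.356194 = 0.625000
ω = Δθ/dt = 0.625000/0.5 = 1.2500
R = Δx/(sin θ' − sin θ) = 1.6000
v = R·ω = 1.6000·1.2500 = 2.0000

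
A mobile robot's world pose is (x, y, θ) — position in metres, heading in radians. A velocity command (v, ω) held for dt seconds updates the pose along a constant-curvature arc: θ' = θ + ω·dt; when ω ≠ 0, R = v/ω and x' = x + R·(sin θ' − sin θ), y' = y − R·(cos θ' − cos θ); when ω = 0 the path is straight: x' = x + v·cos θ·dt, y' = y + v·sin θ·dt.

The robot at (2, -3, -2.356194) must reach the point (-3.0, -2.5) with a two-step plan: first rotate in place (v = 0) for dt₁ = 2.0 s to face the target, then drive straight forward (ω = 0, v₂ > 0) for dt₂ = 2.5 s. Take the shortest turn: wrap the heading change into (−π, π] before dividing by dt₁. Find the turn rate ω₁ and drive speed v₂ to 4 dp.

heading to target = atan2(-2.5−-3, -3−2) = 3.0419
Δθ = wrap(3.0419 − -2.3562) = -0.8851; ω₁ = Δθ/dt₁ = -0.4425
distance = √((-3−2)² + (-2.5−-3)²) = 5.0249; v₂ = distance/dt₂ = 2.0100

ω₁ = -0.4425, v₂ = 2.0100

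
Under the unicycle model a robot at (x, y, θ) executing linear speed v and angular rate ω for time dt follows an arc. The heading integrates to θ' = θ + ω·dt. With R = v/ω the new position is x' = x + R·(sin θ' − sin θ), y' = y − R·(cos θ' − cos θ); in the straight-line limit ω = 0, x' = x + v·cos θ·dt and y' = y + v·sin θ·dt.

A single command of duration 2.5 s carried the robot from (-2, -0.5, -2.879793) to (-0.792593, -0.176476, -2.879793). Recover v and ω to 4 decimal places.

Δθ = -2.879793 − -2.879793 = 0.000000
ω = Δθ/dt = 0.000000/2.5 = 0.0000
ω = 0 → v = (Δx·cos θ + Δy·sin θ)/dt = -0.5000

v = -0.5000, ω = 0.0000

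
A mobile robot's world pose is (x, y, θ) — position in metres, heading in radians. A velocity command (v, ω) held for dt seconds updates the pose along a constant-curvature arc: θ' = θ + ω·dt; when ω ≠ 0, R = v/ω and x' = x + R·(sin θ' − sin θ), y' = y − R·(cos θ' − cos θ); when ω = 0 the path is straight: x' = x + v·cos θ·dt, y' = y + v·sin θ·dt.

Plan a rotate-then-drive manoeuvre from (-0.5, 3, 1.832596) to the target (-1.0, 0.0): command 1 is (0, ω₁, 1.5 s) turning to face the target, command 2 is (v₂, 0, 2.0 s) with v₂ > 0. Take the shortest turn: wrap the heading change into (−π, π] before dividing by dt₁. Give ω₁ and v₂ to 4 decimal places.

heading to target = atan2(0−3, -1−-0.5) = -1.7359
Δθ = wrap(-1.7359 − 1.8326) = 2.7146; ω₁ = Δθ/dt₁ = 1.8098
distance = √((-1−-0.5)² + (0−3)²) = 3.0414; v₂ = distance/dt₂ = 1.5207

ω₁ = 1.8098, v₂ = 1.5207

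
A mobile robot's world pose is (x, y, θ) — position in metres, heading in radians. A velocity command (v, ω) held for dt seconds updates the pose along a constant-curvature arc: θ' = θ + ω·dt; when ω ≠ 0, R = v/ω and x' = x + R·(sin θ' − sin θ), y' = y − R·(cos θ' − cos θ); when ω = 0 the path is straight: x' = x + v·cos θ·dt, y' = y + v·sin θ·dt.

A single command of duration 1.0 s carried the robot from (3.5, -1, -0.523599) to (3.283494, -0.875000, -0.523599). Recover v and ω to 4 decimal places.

v = -0.2500, ω = 0.0000

Δθ = -0.523599 − -0.523599 = 0.000000
ω = Δθ/dt = 0.000000/1.0 = 0.0000
ω = 0 → v = (Δx·cos θ + Δy·sin θ)/dt = -0.2500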